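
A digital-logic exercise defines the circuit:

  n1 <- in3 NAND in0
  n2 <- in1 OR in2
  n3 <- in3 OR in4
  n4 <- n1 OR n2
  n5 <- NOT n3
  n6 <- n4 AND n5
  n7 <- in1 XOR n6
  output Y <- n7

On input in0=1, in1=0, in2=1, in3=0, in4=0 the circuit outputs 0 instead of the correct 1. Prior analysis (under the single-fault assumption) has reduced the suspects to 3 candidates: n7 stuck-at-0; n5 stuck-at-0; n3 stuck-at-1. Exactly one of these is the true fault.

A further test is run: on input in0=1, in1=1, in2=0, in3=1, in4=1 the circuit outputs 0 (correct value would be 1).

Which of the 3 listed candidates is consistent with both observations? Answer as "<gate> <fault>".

Evaluate each candidate on input in0=1, in1=1, in2=0, in3=1, in4=1:
  n7 stuck-at-0: n1=0, n2=1, n3=1, n4=1, n5=0, n6=0, n7=0 [stuck-at-0] → 0 — matches
  n5 stuck-at-0: n1=0, n2=1, n3=1, n4=1, n5=0 [stuck-at-0], n6=0, n7=1 → 1 — eliminated
  n3 stuck-at-1: n1=0, n2=1, n3=1 [stuck-at-1], n4=1, n5=0, n6=0, n7=1 → 1 — eliminated
Only n7 stuck-at-0 reproduces the observed 0.

n7 stuck-at-0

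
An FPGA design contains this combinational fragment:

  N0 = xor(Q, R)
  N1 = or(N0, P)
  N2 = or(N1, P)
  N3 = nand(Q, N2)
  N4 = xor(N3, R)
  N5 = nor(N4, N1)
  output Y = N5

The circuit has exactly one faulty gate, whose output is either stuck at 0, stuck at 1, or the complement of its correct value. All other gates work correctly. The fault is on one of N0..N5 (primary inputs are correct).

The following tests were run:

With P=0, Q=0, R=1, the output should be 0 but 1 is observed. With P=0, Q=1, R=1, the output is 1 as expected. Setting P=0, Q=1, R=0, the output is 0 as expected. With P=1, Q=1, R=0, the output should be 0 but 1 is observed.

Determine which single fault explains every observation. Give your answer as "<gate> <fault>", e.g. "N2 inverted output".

Fault-free values for test 1 (P=0, Q=0, R=1): N0=1, N1=1, N2=1, N3=1, N4=0, N5=0, giving Y=0. Observed 1.
Test 1: faults giving observed 1 are {N0 stuck-at-0, N0 inverted output, N1 stuck-at-0, N1 inverted output, N5 stuck-at-1, N5 inverted output}.
Test 2 (P=0, Q=1, R=1): fault-free N0=0, N1=0, N2=0, N3=1, N4=0, N5=1 → 1; observed 1. Eliminates N0 inverted output, N1 inverted output, N5 inverted output.
Test 3 (P=0, Q=1, R=0): fault-free N0=1, N1=1, N2=1, N3=0, N4=0, N5=0 → 0; observed 0. Eliminates N5 stuck-at-1.
Test 4 (P=1, Q=1, R=0): fault-free N0=1, N1=1, N2=1, N3=0, N4=0, N5=0 → 0; observed 1. Eliminates N0 stuck-at-0.
Only N1 stuck-at-0 is consistent with every test.

N1 stuck-at-0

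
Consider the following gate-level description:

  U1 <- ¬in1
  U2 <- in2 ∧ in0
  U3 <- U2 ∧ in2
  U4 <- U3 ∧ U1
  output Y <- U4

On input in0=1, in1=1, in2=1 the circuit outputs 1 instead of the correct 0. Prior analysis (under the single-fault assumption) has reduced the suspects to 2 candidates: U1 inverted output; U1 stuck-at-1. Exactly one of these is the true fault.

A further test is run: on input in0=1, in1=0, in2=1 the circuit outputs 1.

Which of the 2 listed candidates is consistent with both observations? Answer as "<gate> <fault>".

Evaluate each candidate on input in0=1, in1=0, in2=1:
  U1 inverted output: U1=0 [inverted output], U2=1, U3=1, U4=0 → 0 — eliminated
  U1 stuck-at-1: U1=1 [stuck-at-1], U2=1, U3=1, U4=1 → 1 — matches
Only U1 stuck-at-1 reproduces the observed 1.

U1 stuck-at-1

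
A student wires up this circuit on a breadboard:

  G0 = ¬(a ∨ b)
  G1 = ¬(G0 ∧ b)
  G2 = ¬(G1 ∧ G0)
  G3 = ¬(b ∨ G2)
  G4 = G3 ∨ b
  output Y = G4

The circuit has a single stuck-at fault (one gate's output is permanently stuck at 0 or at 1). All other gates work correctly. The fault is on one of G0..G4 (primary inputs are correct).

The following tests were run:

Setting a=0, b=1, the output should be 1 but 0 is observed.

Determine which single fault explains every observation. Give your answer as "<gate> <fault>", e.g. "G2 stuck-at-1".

G4 stuck-at-0

Fault-free values for test 1 (a=0, b=1): G0=0, G1=1, G2=1, G3=0, G4=1, giving Y=1. Observed 0.
Test 1: faults giving observed 0 are {G4 stuck-at-0}.
Only G4 stuck-at-0 is consistent with every test.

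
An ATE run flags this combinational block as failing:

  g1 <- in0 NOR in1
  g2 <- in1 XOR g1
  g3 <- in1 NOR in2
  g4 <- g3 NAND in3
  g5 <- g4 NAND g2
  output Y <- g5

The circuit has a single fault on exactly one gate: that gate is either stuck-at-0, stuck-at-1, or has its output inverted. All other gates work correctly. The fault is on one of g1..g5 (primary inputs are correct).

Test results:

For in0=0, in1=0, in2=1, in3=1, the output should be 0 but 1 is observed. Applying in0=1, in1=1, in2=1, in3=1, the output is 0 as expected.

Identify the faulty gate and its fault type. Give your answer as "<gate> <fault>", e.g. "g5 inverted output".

g1 stuck-at-0

Fault-free values for test 1 (in0=0, in1=0, in2=1, in3=1): g1=1, g2=1, g3=0, g4=1, g5=0, giving Y=0. Observed 1.
Test 1: faults giving observed 1 are {g1 stuck-at-0, g1 inverted output, g2 stuck-at-0, g2 inverted output, g3 stuck-at-1, g3 inverted output, g4 stuck-at-0, g4 inverted output, g5 stuck-at-1, g5 inverted output}.
Test 2 (in0=1, in1=1, in2=1, in3=1): fault-free g1=0, g2=1, g3=0, g4=1, g5=0 → 0; observed 0. Eliminates g1 inverted output, g2 stuck-at-0, g2 inverted output, g3 stuck-at-1, g3 inverted output, g4 stuck-at-0, g4 inverted output, g5 stuck-at-1, g5 inverted output.
Only g1 stuck-at-0 is consistent with every test.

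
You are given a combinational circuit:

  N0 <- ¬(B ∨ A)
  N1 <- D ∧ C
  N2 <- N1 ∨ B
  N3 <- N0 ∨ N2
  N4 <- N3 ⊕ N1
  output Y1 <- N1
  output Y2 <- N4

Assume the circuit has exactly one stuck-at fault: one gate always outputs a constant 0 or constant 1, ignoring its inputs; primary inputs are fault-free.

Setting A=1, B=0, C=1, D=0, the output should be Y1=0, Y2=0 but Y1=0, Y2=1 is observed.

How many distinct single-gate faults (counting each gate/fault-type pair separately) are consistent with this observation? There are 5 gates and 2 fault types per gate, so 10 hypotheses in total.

4

Fault-free: N0=0, N1=0, N2=0, N3=0, N4=0 → Y1=0, Y2=0. Observed Y1=0, Y2=1.
  N0 stuck-at-0: output Y1=0, Y2=0 ✗
  N0 stuck-at-1: output Y1=0, Y2=1 ✓
  N1 stuck-at-0: output Y1=0, Y2=0 ✗
  N1 stuck-at-1: output Y1=1, Y2=0 ✗
  N2 stuck-at-0: output Y1=0, Y2=0 ✗
  N2 stuck-at-1: output Y1=0, Y2=1 ✓
  N3 stuck-at-0: output Y1=0, Y2=0 ✗
  N3 stuck-at-1: output Y1=0, Y2=1 ✓
  N4 stuck-at-0: output Y1=0, Y2=0 ✗
  N4 stuck-at-1: output Y1=0, Y2=1 ✓
Consistent faults: {N0 stuck-at-1, N2 stuck-at-1, N3 stuck-at-1, N4 stuck-at-1} — 4 in all.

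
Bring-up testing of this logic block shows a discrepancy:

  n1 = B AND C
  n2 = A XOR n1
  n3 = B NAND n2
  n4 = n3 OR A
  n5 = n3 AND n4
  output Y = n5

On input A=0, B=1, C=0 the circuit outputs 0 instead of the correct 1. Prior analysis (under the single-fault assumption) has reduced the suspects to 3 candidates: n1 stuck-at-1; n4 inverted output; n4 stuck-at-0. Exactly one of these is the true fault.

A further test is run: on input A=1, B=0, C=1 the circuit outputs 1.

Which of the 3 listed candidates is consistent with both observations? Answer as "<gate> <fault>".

Evaluate each candidate on input A=1, B=0, C=1:
  n1 stuck-at-1: n1=1 [stuck-at-1], n2=0, n3=1, n4=1, n5=1 → 1 — matches
  n4 inverted output: n1=0, n2=1, n3=1, n4=0 [inverted output], n5=0 → 0 — eliminated
  n4 stuck-at-0: n1=0, n2=1, n3=1, n4=0 [stuck-at-0], n5=0 → 0 — eliminated
Only n1 stuck-at-1 reproduces the observed 1.

n1 stuck-at-1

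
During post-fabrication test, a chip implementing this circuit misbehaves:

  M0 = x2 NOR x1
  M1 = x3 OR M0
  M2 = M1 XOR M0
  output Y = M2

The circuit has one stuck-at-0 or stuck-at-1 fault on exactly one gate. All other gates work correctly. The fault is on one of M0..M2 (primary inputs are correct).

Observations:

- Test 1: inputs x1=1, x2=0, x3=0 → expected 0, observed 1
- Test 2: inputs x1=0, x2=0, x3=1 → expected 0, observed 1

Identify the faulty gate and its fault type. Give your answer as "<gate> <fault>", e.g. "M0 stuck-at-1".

Fault-free values for test 1 (x1=1, x2=0, x3=0): M0=0, M1=0, M2=0, giving Y=0. Observed 1.
Test 1: faults giving observed 1 are {M1 stuck-at-1, M2 stuck-at-1}.
Test 2 (x1=0, x2=0, x3=1): fault-free M0=1, M1=1, M2=0 → 0; observed 1. Eliminates M1 stuck-at-1.
Only M2 stuck-at-1 is consistent with every test.

M2 stuck-at-1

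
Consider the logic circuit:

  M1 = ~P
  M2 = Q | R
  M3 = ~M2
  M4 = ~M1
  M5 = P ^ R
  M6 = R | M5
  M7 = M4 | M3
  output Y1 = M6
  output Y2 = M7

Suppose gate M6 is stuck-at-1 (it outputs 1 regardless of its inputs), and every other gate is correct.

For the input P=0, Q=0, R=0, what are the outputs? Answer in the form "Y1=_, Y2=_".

Y1=1, Y2=1

Propagate with M6 forced: M1=1, M2=0, M3=1, M4=0, M5=0, M6=1 [stuck-at-1], M7=1.
So the outputs are Y1=1, Y2=1. (Without the fault they would be Y1=0, Y2=1.)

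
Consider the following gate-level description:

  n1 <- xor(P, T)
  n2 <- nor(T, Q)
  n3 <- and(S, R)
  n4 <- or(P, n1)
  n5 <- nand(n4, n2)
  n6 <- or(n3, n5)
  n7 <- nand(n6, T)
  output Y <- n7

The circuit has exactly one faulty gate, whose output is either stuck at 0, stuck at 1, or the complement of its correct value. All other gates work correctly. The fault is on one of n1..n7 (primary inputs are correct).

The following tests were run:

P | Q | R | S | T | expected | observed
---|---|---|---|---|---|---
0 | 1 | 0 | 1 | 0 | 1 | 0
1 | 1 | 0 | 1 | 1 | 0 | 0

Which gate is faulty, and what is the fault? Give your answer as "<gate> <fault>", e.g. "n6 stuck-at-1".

n7 stuck-at-0

Fault-free values for test 1 (P=0, Q=1, R=0, S=1, T=0): n1=0, n2=0, n3=0, n4=0, n5=1, n6=1, n7=1, giving Y=1. Observed 0.
Test 1: faults giving observed 0 are {n7 stuck-at-0, n7 inverted output}.
Test 2 (P=1, Q=1, R=0, S=1, T=1): fault-free n1=0, n2=0, n3=0, n4=1, n5=1, n6=1, n7=0 → 0; observed 0. Eliminates n7 inverted output.
Only n7 stuck-at-0 is consistent with every test.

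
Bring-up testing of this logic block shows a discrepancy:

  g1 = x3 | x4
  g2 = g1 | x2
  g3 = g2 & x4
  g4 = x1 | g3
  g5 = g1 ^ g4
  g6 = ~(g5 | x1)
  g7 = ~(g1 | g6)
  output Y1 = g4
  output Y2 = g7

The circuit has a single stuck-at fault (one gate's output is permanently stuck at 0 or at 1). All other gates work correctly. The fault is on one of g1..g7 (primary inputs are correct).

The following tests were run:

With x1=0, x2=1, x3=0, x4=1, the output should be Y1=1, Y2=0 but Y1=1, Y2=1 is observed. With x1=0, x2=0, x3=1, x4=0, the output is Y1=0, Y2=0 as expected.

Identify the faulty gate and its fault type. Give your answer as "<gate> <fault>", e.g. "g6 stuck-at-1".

Fault-free values for test 1 (x1=0, x2=1, x3=0, x4=1): g1=1, g2=1, g3=1, g4=1, g5=0, g6=1, g7=0, giving Y1=1, Y2=0. Observed Y1=1, Y2=1.
Test 1: faults giving observed Y1=1, Y2=1 are {g1 stuck-at-0, g7 stuck-at-1}.
Test 2 (x1=0, x2=0, x3=1, x4=0): fault-free g1=1, g2=1, g3=0, g4=0, g5=1, g6=0, g7=0 → Y1=0, Y2=0; observed Y1=0, Y2=0. Eliminates g7 stuck-at-1.
Only g1 stuck-at-0 is consistent with every test.

g1 stuck-at-0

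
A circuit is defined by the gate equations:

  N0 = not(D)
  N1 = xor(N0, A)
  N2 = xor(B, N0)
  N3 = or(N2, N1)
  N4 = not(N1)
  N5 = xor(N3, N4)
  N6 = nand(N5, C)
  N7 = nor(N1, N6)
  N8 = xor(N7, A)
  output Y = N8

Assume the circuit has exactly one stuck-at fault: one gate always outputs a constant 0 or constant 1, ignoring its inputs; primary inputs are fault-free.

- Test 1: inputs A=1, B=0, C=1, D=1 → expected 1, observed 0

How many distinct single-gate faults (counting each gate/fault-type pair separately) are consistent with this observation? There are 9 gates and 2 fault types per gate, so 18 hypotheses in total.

3

Fault-free: N0=0, N1=1, N2=0, N3=1, N4=0, N5=1, N6=0, N7=0, N8=1 → 1. Observed 0.
  N0: none of the 2 fault types match ✗
  N1: stuck-at-0 ✓; others ✗
  N2: none of the 2 fault types match ✗
  N3: none of the 2 fault types match ✗
  N4: none of the 2 fault types match ✗
  N5: none of the 2 fault types match ✗
  N6: none of the 2 fault types match ✗
  N7: stuck-at-1 ✓; others ✗
  N8: stuck-at-0 ✓; others ✗
Consistent faults: {N1 stuck-at-0, N7 stuck-at-1, N8 stuck-at-0} — 3 in all.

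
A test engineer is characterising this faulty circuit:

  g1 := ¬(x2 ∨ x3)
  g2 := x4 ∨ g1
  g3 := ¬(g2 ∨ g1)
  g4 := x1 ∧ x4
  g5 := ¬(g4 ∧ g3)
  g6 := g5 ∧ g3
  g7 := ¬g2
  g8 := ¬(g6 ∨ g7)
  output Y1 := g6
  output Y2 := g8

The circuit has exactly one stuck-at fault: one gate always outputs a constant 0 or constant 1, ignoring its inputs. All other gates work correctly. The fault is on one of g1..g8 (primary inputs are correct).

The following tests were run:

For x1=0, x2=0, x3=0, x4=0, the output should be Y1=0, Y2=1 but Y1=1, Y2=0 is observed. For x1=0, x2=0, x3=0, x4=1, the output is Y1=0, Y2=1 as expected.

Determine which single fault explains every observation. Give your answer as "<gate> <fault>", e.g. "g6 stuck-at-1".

g1 stuck-at-0

Fault-free values for test 1 (x1=0, x2=0, x3=0, x4=0): g1=1, g2=1, g3=0, g4=0, g5=1, g6=0, g7=0, g8=1, giving Y1=0, Y2=1. Observed Y1=1, Y2=0.
Test 1: faults giving observed Y1=1, Y2=0 are {g1 stuck-at-0, g3 stuck-at-1, g6 stuck-at-1}.
Test 2 (x1=0, x2=0, x3=0, x4=1): fault-free g1=1, g2=1, g3=0, g4=0, g5=1, g6=0, g7=0, g8=1 → Y1=0, Y2=1; observed Y1=0, Y2=1. Eliminates g3 stuck-at-1, g6 stuck-at-1.
Only g1 stuck-at-0 is consistent with every test.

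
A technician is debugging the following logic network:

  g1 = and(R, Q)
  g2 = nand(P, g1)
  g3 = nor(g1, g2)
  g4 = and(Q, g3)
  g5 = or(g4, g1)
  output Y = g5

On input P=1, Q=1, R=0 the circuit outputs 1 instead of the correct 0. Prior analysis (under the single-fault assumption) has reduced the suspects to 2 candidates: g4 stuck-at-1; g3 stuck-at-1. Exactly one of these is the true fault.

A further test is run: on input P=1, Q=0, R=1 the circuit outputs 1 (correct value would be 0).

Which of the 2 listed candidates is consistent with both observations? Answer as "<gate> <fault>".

g4 stuck-at-1

Evaluate each candidate on input P=1, Q=0, R=1:
  g4 stuck-at-1: g1=0, g2=1, g3=0, g4=1 [stuck-at-1], g5=1 → 1 — matches
  g3 stuck-at-1: g1=0, g2=1, g3=1 [stuck-at-1], g4=0, g5=0 → 0 — eliminated
Only g4 stuck-at-1 reproduces the observed 1.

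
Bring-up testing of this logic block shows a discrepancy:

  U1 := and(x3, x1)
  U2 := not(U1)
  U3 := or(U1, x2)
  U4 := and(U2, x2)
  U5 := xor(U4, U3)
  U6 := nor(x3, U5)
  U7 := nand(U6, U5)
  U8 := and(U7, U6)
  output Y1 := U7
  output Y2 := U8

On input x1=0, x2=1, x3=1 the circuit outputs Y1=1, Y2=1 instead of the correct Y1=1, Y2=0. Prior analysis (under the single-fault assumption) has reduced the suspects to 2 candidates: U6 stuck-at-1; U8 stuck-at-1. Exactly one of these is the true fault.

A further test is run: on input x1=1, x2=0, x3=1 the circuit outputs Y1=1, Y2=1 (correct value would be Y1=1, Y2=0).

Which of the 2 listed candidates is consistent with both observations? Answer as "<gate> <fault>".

Evaluate each candidate on input x1=1, x2=0, x3=1:
  U6 stuck-at-1: U1=1, U2=0, U3=1, U4=0, U5=1, U6=1 [stuck-at-1], U7=0, U8=0 → Y1=0, Y2=0 — eliminated
  U8 stuck-at-1: U1=1, U2=0, U3=1, U4=0, U5=1, U6=0, U7=1, U8=1 [stuck-at-1] → Y1=1, Y2=1 — matches
Only U8 stuck-at-1 reproduces the observed Y1=1, Y2=1.

U8 stuck-at-1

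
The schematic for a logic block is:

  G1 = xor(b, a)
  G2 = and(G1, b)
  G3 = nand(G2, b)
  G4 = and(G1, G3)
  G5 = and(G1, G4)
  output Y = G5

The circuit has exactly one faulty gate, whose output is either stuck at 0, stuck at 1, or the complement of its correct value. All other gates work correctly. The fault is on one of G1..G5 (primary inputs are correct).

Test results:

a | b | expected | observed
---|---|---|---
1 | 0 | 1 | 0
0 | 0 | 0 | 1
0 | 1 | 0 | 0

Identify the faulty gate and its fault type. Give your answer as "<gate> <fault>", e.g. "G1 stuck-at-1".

Fault-free values for test 1 (a=1, b=0): G1=1, G2=0, G3=1, G4=1, G5=1, giving Y=1. Observed 0.
Test 1: faults giving observed 0 are {G1 stuck-at-0, G1 inverted output, G3 stuck-at-0, G3 inverted output, G4 stuck-at-0, G4 inverted output, G5 stuck-at-0, G5 inverted output}.
Test 2 (a=0, b=0): fault-free G1=0, G2=0, G3=1, G4=0, G5=0 → 0; observed 1. Eliminates G1 stuck-at-0, G3 stuck-at-0, G3 inverted output, G4 stuck-at-0, G4 inverted output, G5 stuck-at-0.
Test 3 (a=0, b=1): fault-free G1=1, G2=1, G3=0, G4=0, G5=0 → 0; observed 0. Eliminates G5 inverted output.
Only G1 inverted output is consistent with every test.

G1 inverted output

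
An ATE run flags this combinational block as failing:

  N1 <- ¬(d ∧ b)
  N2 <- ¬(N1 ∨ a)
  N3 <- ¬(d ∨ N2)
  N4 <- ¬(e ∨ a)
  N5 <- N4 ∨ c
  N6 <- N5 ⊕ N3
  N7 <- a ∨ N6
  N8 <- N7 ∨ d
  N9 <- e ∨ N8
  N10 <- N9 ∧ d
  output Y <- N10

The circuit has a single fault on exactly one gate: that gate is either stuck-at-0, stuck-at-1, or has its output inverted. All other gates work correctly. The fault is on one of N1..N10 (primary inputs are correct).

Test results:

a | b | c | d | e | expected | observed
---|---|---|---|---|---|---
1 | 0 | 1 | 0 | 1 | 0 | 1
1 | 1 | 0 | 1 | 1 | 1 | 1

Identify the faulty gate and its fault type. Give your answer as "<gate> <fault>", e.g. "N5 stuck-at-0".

N10 stuck-at-1

Fault-free values for test 1 (a=1, b=0, c=1, d=0, e=1): N1=1, N2=0, N3=1, N4=0, N5=1, N6=0, N7=1, N8=1, N9=1, N10=0, giving Y=0. Observed 1.
Test 1: faults giving observed 1 are {N10 stuck-at-1, N10 inverted output}.
Test 2 (a=1, b=1, c=0, d=1, e=1): fault-free N1=0, N2=0, N3=0, N4=0, N5=0, N6=0, N7=1, N8=1, N9=1, N10=1 → 1; observed 1. Eliminates N10 inverted output.
Only N10 stuck-at-1 is consistent with every test.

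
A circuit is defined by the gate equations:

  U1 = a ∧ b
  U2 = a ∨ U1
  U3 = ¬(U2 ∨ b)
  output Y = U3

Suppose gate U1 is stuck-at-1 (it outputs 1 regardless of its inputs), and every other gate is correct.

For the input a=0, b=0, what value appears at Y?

Propagate with U1 forced: U1=1 [stuck-at-1], U2=1, U3=0.
So Y = 0. (Without the fault it would be 1.)

0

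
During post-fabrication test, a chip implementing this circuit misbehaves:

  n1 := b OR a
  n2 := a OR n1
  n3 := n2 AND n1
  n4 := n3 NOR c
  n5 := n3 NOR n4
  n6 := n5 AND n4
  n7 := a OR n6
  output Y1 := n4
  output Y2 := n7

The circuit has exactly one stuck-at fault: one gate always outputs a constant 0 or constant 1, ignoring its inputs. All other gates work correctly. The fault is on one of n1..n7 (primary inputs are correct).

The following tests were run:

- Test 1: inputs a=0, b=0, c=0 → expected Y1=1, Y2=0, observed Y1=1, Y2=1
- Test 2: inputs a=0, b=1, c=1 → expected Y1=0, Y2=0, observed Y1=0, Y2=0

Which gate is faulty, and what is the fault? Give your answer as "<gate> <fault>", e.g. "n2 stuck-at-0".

n5 stuck-at-1

Fault-free values for test 1 (a=0, b=0, c=0): n1=0, n2=0, n3=0, n4=1, n5=0, n6=0, n7=0, giving Y1=1, Y2=0. Observed Y1=1, Y2=1.
Test 1: faults giving observed Y1=1, Y2=1 are {n5 stuck-at-1, n6 stuck-at-1, n7 stuck-at-1}.
Test 2 (a=0, b=1, c=1): fault-free n1=1, n2=1, n3=1, n4=0, n5=0, n6=0, n7=0 → Y1=0, Y2=0; observed Y1=0, Y2=0. Eliminates n6 stuck-at-1, n7 stuck-at-1.
Only n5 stuck-at-1 is consistent with every test.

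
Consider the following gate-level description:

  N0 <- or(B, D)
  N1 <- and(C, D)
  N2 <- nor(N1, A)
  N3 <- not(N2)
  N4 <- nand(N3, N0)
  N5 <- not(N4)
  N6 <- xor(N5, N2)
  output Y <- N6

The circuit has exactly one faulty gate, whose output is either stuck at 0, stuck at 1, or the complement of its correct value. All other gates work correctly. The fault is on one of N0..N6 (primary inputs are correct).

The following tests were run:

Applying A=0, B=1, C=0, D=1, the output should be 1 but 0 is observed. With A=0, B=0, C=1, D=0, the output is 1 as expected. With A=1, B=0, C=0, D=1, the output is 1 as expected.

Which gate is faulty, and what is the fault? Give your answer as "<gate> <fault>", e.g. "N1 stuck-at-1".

N3 stuck-at-1

Fault-free values for test 1 (A=0, B=1, C=0, D=1): N0=1, N1=0, N2=1, N3=0, N4=1, N5=0, N6=1, giving Y=1. Observed 0.
Test 1: faults giving observed 0 are {N3 stuck-at-1, N3 inverted output, N4 stuck-at-0, N4 inverted output, N5 stuck-at-1, N5 inverted output, N6 stuck-at-0, N6 inverted output}.
Test 2 (A=0, B=0, C=1, D=0): fault-free N0=0, N1=0, N2=1, N3=0, N4=1, N5=0, N6=1 → 1; observed 1. Eliminates N4 stuck-at-0, N4 inverted output, N5 stuck-at-1, N5 inverted output, N6 stuck-at-0, N6 inverted output.
Test 3 (A=1, B=0, C=0, D=1): fault-free N0=1, N1=0, N2=0, N3=1, N4=0, N5=1, N6=1 → 1; observed 1. Eliminates N3 inverted output.
Only N3 stuck-at-1 is consistent with every test.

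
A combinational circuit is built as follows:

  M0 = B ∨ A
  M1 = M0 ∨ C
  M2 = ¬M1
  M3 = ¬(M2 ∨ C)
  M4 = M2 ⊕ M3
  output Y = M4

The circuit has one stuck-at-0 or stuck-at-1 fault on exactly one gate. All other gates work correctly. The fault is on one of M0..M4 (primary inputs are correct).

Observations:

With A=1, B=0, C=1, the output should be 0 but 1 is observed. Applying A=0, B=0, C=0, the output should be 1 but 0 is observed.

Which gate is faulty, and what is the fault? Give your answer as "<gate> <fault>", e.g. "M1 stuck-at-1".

M3 stuck-at-1

Fault-free values for test 1 (A=1, B=0, C=1): M0=1, M1=1, M2=0, M3=0, M4=0, giving Y=0. Observed 1.
Test 1: faults giving observed 1 are {M1 stuck-at-0, M2 stuck-at-1, M3 stuck-at-1, M4 stuck-at-1}.
Test 2 (A=0, B=0, C=0): fault-free M0=0, M1=0, M2=1, M3=0, M4=1 → 1; observed 0. Eliminates M1 stuck-at-0, M2 stuck-at-1, M4 stuck-at-1.
Only M3 stuck-at-1 is consistent with every test.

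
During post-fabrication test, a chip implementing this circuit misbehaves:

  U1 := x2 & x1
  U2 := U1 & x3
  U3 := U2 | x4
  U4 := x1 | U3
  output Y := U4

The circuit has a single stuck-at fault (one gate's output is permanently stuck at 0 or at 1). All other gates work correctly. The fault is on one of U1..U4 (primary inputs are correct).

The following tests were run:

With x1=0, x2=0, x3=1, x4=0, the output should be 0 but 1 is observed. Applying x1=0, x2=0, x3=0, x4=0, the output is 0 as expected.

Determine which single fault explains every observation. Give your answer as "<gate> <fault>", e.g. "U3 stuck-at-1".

U1 stuck-at-1

Fault-free values for test 1 (x1=0, x2=0, x3=1, x4=0): U1=0, U2=0, U3=0, U4=0, giving Y=0. Observed 1.
Test 1: faults giving observed 1 are {U1 stuck-at-1, U2 stuck-at-1, U3 stuck-at-1, U4 stuck-at-1}.
Test 2 (x1=0, x2=0, x3=0, x4=0): fault-free U1=0, U2=0, U3=0, U4=0 → 0; observed 0. Eliminates U2 stuck-at-1, U3 stuck-at-1, U4 stuck-at-1.
Only U1 stuck-at-1 is consistent with every test.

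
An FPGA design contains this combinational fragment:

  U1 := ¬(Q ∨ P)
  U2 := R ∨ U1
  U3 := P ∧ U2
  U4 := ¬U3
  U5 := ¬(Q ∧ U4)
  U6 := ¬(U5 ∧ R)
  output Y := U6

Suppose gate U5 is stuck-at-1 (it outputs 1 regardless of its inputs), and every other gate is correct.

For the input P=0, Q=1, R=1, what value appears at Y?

0

Propagate with U5 forced: U1=0, U2=1, U3=0, U4=1, U5=1 [stuck-at-1], U6=0.
So Y = 0. (Without the fault it would be 1.)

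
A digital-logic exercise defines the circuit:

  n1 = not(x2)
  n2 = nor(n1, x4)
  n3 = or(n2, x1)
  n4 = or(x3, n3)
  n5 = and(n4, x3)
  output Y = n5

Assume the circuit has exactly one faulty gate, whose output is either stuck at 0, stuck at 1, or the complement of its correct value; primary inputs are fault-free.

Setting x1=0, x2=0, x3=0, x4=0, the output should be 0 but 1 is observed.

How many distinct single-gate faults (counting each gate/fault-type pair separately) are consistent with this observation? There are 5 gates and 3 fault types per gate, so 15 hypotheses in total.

Fault-free: n1=1, n2=0, n3=0, n4=0, n5=0 → 0. Observed 1.
  n1: none of the 3 fault types match ✗
  n2: none of the 3 fault types match ✗
  n3: none of the 3 fault types match ✗
  n4: none of the 3 fault types match ✗
  n5: stuck-at-1, inverted output ✓; others ✗
Consistent faults: {n5 stuck-at-1, n5 inverted output} — 2 in all.

2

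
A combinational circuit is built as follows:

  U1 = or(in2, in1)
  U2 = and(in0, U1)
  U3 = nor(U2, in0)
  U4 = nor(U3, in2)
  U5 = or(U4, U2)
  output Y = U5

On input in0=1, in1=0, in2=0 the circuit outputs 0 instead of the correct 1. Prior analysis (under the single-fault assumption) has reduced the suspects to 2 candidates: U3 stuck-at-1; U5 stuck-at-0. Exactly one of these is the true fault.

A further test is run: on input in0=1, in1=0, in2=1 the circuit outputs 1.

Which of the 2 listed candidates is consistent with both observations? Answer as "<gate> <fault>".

Evaluate each candidate on input in0=1, in1=0, in2=1:
  U3 stuck-at-1: U1=1, U2=1, U3=1 [stuck-at-1], U4=0, U5=1 → 1 — matches
  U5 stuck-at-0: U1=1, U2=1, U3=0, U4=0, U5=0 [stuck-at-0] → 0 — eliminated
Only U3 stuck-at-1 reproduces the observed 1.

U3 stuck-at-1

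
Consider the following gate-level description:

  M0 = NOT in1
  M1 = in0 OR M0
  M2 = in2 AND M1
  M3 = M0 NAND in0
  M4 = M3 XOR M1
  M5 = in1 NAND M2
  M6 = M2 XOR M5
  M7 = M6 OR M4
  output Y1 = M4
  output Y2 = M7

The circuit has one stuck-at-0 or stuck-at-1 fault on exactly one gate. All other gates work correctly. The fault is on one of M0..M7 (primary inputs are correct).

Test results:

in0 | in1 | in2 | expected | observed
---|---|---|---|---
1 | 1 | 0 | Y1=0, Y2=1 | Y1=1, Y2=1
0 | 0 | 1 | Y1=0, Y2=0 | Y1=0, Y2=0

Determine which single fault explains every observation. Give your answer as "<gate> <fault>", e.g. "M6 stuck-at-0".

Fault-free values for test 1 (in0=1, in1=1, in2=0): M0=0, M1=1, M2=0, M3=1, M4=0, M5=1, M6=1, M7=1, giving Y1=0, Y2=1. Observed Y1=1, Y2=1.
Test 1: faults giving observed Y1=1, Y2=1 are {M0 stuck-at-1, M1 stuck-at-0, M3 stuck-at-0, M4 stuck-at-1}.
Test 2 (in0=0, in1=0, in2=1): fault-free M0=1, M1=1, M2=1, M3=1, M4=0, M5=1, M6=0, M7=0 → Y1=0, Y2=0; observed Y1=0, Y2=0. Eliminates M1 stuck-at-0, M3 stuck-at-0, M4 stuck-at-1.
Only M0 stuck-at-1 is consistent with every test.

M0 stuck-at-1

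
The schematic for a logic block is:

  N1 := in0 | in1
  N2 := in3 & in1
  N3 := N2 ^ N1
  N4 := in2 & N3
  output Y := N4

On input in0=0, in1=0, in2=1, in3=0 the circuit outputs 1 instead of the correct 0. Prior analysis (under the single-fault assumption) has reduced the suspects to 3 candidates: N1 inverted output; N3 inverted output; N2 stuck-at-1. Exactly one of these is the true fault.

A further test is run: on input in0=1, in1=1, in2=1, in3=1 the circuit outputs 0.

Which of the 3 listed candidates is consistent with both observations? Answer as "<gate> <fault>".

N2 stuck-at-1

Evaluate each candidate on input in0=1, in1=1, in2=1, in3=1:
  N1 inverted output: N1=0 [inverted output], N2=1, N3=1, N4=1 → 1 — eliminated
  N3 inverted output: N1=1, N2=1, N3=1 [inverted output], N4=1 → 1 — eliminated
  N2 stuck-at-1: N1=1, N2=1 [stuck-at-1], N3=0, N4=0 → 0 — matches
Only N2 stuck-at-1 reproduces the observed 0.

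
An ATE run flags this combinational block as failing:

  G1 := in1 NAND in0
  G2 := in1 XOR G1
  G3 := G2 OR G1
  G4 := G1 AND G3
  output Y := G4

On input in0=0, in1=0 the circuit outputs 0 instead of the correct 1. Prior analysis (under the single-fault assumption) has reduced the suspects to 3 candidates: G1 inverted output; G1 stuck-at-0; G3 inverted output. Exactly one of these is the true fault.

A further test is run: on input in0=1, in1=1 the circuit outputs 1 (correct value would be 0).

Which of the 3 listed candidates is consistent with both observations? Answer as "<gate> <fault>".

G1 inverted output

Evaluate each candidate on input in0=1, in1=1:
  G1 inverted output: G1=1 [inverted output], G2=0, G3=1, G4=1 → 1 — matches
  G1 stuck-at-0: G1=0 [stuck-at-0], G2=1, G3=1, G4=0 → 0 — eliminated
  G3 inverted output: G1=0, G2=1, G3=0 [inverted output], G4=0 → 0 — eliminated
Only G1 inverted output reproduces the observed 1.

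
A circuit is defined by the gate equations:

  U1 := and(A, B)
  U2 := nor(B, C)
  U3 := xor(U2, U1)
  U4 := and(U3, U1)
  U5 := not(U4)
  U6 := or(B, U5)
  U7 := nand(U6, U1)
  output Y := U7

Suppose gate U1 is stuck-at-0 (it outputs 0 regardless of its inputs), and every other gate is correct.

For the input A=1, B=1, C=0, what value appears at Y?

Propagate with U1 forced: U1=0 [stuck-at-0], U2=0, U3=0, U4=0, U5=1, U6=1, U7=1.
So Y = 1. (Without the fault it would be 0.)

1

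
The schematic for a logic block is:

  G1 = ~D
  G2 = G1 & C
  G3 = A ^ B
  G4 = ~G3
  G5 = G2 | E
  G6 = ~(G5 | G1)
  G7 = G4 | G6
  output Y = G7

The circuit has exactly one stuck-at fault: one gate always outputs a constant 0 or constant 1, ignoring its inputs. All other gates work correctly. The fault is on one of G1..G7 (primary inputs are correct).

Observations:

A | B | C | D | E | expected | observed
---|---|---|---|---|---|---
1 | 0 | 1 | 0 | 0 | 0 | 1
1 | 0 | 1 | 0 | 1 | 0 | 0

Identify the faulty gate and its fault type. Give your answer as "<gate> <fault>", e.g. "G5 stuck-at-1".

G1 stuck-at-0

Fault-free values for test 1 (A=1, B=0, C=1, D=0, E=0): G1=1, G2=1, G3=1, G4=0, G5=1, G6=0, G7=0, giving Y=0. Observed 1.
Test 1: faults giving observed 1 are {G1 stuck-at-0, G3 stuck-at-0, G4 stuck-at-1, G6 stuck-at-1, G7 stuck-at-1}.
Test 2 (A=1, B=0, C=1, D=0, E=1): fault-free G1=1, G2=1, G3=1, G4=0, G5=1, G6=0, G7=0 → 0; observed 0. Eliminates G3 stuck-at-0, G4 stuck-at-1, G6 stuck-at-1, G7 stuck-at-1.
Only G1 stuck-at-0 is consistent with every test.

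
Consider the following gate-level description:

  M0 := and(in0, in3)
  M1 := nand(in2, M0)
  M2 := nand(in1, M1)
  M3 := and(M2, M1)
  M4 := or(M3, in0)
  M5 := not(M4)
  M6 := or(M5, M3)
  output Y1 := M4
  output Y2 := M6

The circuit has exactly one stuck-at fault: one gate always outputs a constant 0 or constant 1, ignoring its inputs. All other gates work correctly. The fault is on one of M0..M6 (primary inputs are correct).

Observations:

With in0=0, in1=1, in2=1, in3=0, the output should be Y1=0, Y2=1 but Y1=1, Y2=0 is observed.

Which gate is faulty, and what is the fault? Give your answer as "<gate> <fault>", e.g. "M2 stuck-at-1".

Fault-free values for test 1 (in0=0, in1=1, in2=1, in3=0): M0=0, M1=1, M2=0, M3=0, M4=0, M5=1, M6=1, giving Y1=0, Y2=1. Observed Y1=1, Y2=0.
Test 1: faults giving observed Y1=1, Y2=0 are {M4 stuck-at-1}.
Only M4 stuck-at-1 is consistent with every test.

M4 stuck-at-1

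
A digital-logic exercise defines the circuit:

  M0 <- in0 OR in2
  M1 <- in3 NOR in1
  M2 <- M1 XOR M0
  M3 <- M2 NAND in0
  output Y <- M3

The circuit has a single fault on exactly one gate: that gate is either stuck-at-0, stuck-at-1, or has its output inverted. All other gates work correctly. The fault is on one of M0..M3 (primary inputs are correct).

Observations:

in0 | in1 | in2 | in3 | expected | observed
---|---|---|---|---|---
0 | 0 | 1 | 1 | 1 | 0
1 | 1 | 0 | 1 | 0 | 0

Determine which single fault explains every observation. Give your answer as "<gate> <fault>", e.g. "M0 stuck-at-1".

M3 stuck-at-0

Fault-free values for test 1 (in0=0, in1=0, in2=1, in3=1): M0=1, M1=0, M2=1, M3=1, giving Y=1. Observed 0.
Test 1: faults giving observed 0 are {M3 stuck-at-0, M3 inverted output}.
Test 2 (in0=1, in1=1, in2=0, in3=1): fault-free M0=1, M1=0, M2=1, M3=0 → 0; observed 0. Eliminates M3 inverted output.
Only M3 stuck-at-0 is consistent with every test.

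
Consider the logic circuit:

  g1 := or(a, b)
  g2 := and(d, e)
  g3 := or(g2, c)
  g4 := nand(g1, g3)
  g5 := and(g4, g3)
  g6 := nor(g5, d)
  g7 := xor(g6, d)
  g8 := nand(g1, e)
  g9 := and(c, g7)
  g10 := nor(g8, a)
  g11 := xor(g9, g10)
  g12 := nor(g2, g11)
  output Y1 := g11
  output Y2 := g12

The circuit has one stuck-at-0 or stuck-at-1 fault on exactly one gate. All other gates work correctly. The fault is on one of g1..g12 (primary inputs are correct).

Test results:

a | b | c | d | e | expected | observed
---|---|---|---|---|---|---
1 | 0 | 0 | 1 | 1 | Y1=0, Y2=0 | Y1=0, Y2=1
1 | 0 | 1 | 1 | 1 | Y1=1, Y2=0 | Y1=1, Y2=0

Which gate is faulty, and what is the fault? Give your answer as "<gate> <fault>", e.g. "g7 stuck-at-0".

Fault-free values for test 1 (a=1, b=0, c=0, d=1, e=1): g1=1, g2=1, g3=1, g4=0, g5=0, g6=0, g7=1, g8=0, g9=0, g10=0, g11=0, g12=0, giving Y1=0, Y2=0. Observed Y1=0, Y2=1.
Test 1: faults giving observed Y1=0, Y2=1 are {g2 stuck-at-0, g12 stuck-at-1}.
Test 2 (a=1, b=0, c=1, d=1, e=1): fault-free g1=1, g2=1, g3=1, g4=0, g5=0, g6=0, g7=1, g8=0, g9=1, g10=0, g11=1, g12=0 → Y1=1, Y2=0; observed Y1=1, Y2=0. Eliminates g12 stuck-at-1.
Only g2 stuck-at-0 is consistent with every test.

g2 stuck-at-0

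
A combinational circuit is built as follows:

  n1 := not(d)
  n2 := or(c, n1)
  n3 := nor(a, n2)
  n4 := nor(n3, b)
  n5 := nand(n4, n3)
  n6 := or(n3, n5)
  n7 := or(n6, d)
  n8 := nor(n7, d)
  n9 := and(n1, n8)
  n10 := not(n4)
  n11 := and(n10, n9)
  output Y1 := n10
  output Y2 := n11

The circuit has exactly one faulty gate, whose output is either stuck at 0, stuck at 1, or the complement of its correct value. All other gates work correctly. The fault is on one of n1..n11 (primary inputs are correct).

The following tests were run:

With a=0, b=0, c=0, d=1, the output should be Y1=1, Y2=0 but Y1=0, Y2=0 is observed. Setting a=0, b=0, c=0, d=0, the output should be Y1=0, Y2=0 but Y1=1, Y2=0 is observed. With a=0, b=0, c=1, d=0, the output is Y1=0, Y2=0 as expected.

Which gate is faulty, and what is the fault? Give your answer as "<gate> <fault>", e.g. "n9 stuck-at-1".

Fault-free values for test 1 (a=0, b=0, c=0, d=1): n1=0, n2=0, n3=1, n4=0, n5=1, n6=1, n7=1, n8=0, n9=0, n10=1, n11=0, giving Y1=1, Y2=0. Observed Y1=0, Y2=0.
Test 1: faults giving observed Y1=0, Y2=0 are {n1 stuck-at-1, n1 inverted output, n2 stuck-at-1, n2 inverted output, n3 stuck-at-0, n3 inverted output, n4 stuck-at-1, n4 inverted output, n10 stuck-at-0, n10 inverted output}.
Test 2 (a=0, b=0, c=0, d=0): fault-free n1=1, n2=1, n3=0, n4=1, n5=1, n6=1, n7=1, n8=0, n9=0, n10=0, n11=0 → Y1=0, Y2=0; observed Y1=1, Y2=0. Eliminates n1 stuck-at-1, n2 stuck-at-1, n3 stuck-at-0, n4 stuck-at-1, n10 stuck-at-0.
Test 3 (a=0, b=0, c=1, d=0): fault-free n1=1, n2=1, n3=0, n4=1, n5=1, n6=1, n7=1, n8=0, n9=0, n10=0, n11=0 → Y1=0, Y2=0; observed Y1=0, Y2=0. Eliminates n2 inverted output, n3 inverted output, n4 inverted output, n10 inverted output.
Only n1 inverted output is consistent with every test.

n1 inverted output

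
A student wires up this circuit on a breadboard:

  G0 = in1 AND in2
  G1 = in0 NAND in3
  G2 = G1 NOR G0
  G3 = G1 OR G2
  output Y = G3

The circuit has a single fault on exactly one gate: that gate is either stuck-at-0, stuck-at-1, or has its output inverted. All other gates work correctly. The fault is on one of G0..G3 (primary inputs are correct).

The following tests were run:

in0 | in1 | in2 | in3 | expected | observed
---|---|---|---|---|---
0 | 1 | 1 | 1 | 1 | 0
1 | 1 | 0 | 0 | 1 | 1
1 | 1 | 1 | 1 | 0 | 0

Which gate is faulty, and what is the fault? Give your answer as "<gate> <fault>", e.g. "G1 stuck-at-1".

Fault-free values for test 1 (in0=0, in1=1, in2=1, in3=1): G0=1, G1=1, G2=0, G3=1, giving Y=1. Observed 0.
Test 1: faults giving observed 0 are {G1 stuck-at-0, G1 inverted output, G3 stuck-at-0, G3 inverted output}.
Test 2 (in0=1, in1=1, in2=0, in3=0): fault-free G0=0, G1=1, G2=0, G3=1 → 1; observed 1. Eliminates G3 stuck-at-0, G3 inverted output.
Test 3 (in0=1, in1=1, in2=1, in3=1): fault-free G0=1, G1=0, G2=0, G3=0 → 0; observed 0. Eliminates G1 inverted output.
Only G1 stuck-at-0 is consistent with every test.

G1 stuck-at-0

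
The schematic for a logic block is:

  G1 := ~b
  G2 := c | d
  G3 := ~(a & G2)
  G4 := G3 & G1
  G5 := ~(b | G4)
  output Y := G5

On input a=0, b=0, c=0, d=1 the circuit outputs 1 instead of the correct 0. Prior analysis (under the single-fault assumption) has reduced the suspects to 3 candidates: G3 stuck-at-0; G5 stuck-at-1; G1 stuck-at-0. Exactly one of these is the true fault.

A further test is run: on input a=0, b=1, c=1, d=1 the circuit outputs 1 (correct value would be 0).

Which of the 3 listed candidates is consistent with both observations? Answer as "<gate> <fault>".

G5 stuck-at-1

Evaluate each candidate on input a=0, b=1, c=1, d=1:
  G3 stuck-at-0: G1=0, G2=1, G3=0 [stuck-at-0], G4=0, G5=0 → 0 — eliminated
  G5 stuck-at-1: G1=0, G2=1, G3=1, G4=0, G5=1 [stuck-at-1] → 1 — matches
  G1 stuck-at-0: G1=0 [stuck-at-0], G2=1, G3=1, G4=0, G5=0 → 0 — eliminated
Only G5 stuck-at-1 reproduces the observed 1.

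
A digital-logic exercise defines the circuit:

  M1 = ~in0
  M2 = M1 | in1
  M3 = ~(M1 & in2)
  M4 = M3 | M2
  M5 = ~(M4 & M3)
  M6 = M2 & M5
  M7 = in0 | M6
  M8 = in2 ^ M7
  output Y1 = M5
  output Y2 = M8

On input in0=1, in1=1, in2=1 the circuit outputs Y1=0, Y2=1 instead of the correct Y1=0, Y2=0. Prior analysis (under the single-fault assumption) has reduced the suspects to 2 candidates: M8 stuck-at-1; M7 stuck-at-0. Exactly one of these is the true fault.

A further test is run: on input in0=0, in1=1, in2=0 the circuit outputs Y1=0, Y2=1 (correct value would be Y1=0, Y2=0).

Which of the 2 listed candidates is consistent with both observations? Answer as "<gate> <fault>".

M8 stuck-at-1

Evaluate each candidate on input in0=0, in1=1, in2=0:
  M8 stuck-at-1: M1=1, M2=1, M3=1, M4=1, M5=0, M6=0, M7=0, M8=1 [stuck-at-1] → Y1=0, Y2=1 — matches
  M7 stuck-at-0: M1=1, M2=1, M3=1, M4=1, M5=0, M6=0, M7=0 [stuck-at-0], M8=0 → Y1=0, Y2=0 — eliminated
Only M8 stuck-at-1 reproduces the observed Y1=0, Y2=1.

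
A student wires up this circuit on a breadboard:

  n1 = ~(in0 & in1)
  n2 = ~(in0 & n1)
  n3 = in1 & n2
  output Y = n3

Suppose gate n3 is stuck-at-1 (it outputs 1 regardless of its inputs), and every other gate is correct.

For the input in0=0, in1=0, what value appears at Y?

Propagate with n3 forced: n1=1, n2=1, n3=1 [stuck-at-1].
So Y = 1. (Without the fault it would be 0.)

1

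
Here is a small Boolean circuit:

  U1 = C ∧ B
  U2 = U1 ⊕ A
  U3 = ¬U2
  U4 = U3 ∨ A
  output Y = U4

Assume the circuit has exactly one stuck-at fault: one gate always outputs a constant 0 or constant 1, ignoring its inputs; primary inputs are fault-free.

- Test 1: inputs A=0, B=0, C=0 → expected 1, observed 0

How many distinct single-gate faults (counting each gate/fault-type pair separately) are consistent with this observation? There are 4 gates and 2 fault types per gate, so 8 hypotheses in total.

Fault-free: U1=0, U2=0, U3=1, U4=1 → 1. Observed 0.
  U1 stuck-at-0: output 1 ✗
  U1 stuck-at-1: output 0 ✓
  U2 stuck-at-0: output 1 ✗
  U2 stuck-at-1: output 0 ✓
  U3 stuck-at-0: output 0 ✓
  U3 stuck-at-1: output 1 ✗
  U4 stuck-at-0: output 0 ✓
  U4 stuck-at-1: output 1 ✗
Consistent faults: {U1 stuck-at-1, U2 stuck-at-1, U3 stuck-at-0, U4 stuck-at-0} — 4 in all.

4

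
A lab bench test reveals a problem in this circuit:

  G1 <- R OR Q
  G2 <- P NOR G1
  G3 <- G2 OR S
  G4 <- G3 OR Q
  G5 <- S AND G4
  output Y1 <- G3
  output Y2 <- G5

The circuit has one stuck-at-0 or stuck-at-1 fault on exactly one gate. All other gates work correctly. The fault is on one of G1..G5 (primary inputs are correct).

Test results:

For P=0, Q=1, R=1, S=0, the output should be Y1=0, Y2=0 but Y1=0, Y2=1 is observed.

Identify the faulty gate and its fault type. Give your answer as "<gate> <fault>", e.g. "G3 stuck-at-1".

G5 stuck-at-1

Fault-free values for test 1 (P=0, Q=1, R=1, S=0): G1=1, G2=0, G3=0, G4=1, G5=0, giving Y1=0, Y2=0. Observed Y1=0, Y2=1.
Test 1: faults giving observed Y1=0, Y2=1 are {G5 stuck-at-1}.
Only G5 stuck-at-1 is consistent with every test.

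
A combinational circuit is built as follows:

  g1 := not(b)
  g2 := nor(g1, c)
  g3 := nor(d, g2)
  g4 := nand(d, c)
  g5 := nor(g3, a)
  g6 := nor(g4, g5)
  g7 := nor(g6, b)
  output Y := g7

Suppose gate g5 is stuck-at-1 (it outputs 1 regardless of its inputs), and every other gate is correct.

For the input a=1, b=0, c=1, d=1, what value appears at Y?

1

Propagate with g5 forced: g1=1, g2=0, g3=0, g4=0, g5=1 [stuck-at-1], g6=0, g7=1.
So Y = 1. (Without the fault it would be 0.)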